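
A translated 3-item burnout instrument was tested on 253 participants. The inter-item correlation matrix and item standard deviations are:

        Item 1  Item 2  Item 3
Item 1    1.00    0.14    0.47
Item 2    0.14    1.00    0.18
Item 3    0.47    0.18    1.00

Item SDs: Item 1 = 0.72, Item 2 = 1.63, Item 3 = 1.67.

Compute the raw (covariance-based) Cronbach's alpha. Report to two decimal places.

Σσ²ᵢ = 0.72² + 1.63² + 1.67² = 5.9642
Covariances σ_ij = r_ij · s_i · s_j:
  σ(Item 1,Item 2) = 0.14 × 0.72 × 1.63 = 0.1643
  σ(Item 1,Item 3) = 0.47 × 0.72 × 1.67 = 0.5651
  σ(Item 2,Item 3) = 0.18 × 1.63 × 1.67 = 0.4900
σ²_T = Σσ²ᵢ + 2·Σσ_ij = 5.9642 + 2 × 1.2194 = 8.4030
α = (3/2)·(1 − 5.9642/8.4030) = 0.44

Cronbach's alpha = 0.44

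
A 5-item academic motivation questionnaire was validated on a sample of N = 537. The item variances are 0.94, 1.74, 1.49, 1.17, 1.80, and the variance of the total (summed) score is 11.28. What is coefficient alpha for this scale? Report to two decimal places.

α = 0.46

sum of item variances = 0.94 + 1.74 + 1.49 + 1.17 + 1.80 = 7.14
α = (k/(k−1))·(1 − sum of item variances/σ²_total) = (5/4)·(1 − 7.14/11.28) = 0.46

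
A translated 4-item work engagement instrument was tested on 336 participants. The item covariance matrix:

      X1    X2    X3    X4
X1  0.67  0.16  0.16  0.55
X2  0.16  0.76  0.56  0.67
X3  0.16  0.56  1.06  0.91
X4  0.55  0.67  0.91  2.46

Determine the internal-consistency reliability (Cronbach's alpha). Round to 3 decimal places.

Cronbach's alpha = 0.732

Σσ²ᵢ = 0.67 + 0.76 + 1.06 + 2.46 = 4.95
Sum of off-diagonal covariances = 3.01
total variance = 4.95 + 2 × 3.01 = 10.97
α = (k/(k−1))·(1 − Σσ²ᵢ/total variance) = (4/3)·(1 − 4.95/10.97) = 0.732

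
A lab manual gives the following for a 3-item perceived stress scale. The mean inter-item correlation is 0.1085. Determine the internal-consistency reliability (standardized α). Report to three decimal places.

α = 0.267

Standardized α = k·r̄ / (1 + (k−1)·r̄) = 3 × 0.1085 / (1 + 2 × 0.1085)
  = 0.3255 / 1.2170 = 0.267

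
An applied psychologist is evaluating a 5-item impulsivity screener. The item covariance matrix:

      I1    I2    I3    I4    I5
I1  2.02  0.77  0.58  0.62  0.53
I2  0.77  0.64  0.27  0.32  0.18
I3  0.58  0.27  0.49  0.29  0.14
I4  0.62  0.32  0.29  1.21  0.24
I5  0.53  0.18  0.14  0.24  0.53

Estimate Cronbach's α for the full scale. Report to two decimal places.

Cronbach's α = 0.77

sum of item variances = 2.02 + 0.64 + 0.49 + 1.21 + 0.53 = 4.89
Sum of the distinct covariances = 3.94
σ²_total = 4.89 + 2 × 3.94 = 12.77
α = (k/(k−1))·(1 − sum of item variances/σ²_total) = (5/4)·(1 − 4.89/12.77) = 0.77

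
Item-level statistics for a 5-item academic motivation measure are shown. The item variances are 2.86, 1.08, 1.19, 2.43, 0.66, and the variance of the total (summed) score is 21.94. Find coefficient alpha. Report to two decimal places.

ΣVar(i) = 2.86 + 1.08 + 1.19 + 2.43 + 0.66 = 8.22
α = (k/(k−1))·(1 − ΣVar(i)/σ²_total) = (5/4)·(1 − 8.22/21.94) = 0.78

α = 0.78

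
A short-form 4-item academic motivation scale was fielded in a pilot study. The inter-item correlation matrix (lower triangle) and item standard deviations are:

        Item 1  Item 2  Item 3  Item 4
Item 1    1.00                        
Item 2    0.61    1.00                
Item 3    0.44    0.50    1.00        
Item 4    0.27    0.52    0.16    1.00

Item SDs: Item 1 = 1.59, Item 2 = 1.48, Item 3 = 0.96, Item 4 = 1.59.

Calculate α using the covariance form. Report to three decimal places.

α = 0.732

Σσ²ᵢ = 1.59² + 1.48² + 0.96² + 1.59² = 8.1682
Covariances σ_ij = r_ij · s_i · s_j:
  σ(Item 1,Item 2) = 0.61 × 1.59 × 1.48 = 1.4355
  σ(Item 1,Item 3) = 0.44 × 1.59 × 0.96 = 0.6716
  σ(Item 1,Item 4) = 0.27 × 1.59 × 1.59 = 0.6826
  σ(Item 2,Item 3) = 0.50 × 1.48 × 0.96 = 0.7104
  σ(Item 2,Item 4) = 0.52 × 1.48 × 1.59 = 1.2237
  σ(Item 3,Item 4) = 0.16 × 0.96 × 1.59 = 0.2442
σ²_T = Σσ²ᵢ + 2·Σσ_ij = 8.1682 + 2 × 4.9680 = 18.1042
α = (4/3)·(1 − 8.1682/18.1042) = 0.732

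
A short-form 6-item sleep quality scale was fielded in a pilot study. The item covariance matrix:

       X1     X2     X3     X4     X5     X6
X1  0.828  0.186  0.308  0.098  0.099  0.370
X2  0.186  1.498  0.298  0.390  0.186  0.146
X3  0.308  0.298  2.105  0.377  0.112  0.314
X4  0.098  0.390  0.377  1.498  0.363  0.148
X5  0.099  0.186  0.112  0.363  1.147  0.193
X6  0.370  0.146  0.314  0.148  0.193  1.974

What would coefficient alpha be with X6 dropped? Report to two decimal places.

Remaining items: X1, X2, X3, X4, X5 (k = 5).
Σσ²ᵢ = 0.828 + 1.498 + 2.105 + 1.498 + 1.147 = 7.076
total variance = 7.076 + 2 × 2.417 = 11.910
α (item deleted) = (5/4)·(1 − 7.076/11.910) = 0.51

α = 0.51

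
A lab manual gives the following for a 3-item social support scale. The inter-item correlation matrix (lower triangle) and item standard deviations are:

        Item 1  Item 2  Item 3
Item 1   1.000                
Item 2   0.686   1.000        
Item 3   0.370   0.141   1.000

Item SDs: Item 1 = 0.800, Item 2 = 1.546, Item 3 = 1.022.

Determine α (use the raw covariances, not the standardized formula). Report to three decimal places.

α = 0.604

Σσ²ᵢ = 0.800² + 1.546² + 1.022² = 4.0746
Covariances σ_ij = r_ij · s_i · s_j:
  σ(Item 1,Item 2) = 0.686 × 0.800 × 1.546 = 0.8484
  σ(Item 1,Item 3) = 0.370 × 0.800 × 1.022 = 0.3025
  σ(Item 2,Item 3) = 0.141 × 1.546 × 1.022 = 0.2228
σ²_T = Σσ²ᵢ + 2·Σσ_ij = 4.0746 + 2 × 1.3737 = 6.8220
α = (3/2)·(1 − 4.0746/6.8220) = 0.604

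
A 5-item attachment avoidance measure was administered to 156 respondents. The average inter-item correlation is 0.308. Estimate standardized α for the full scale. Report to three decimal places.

Standardized α = k·r̄ / (1 + (k−1)·r̄) = 5 × 0.308 / (1 + 4 × 0.308)
  = 1.5400 / 2.2320 = 0.690

α = 0.690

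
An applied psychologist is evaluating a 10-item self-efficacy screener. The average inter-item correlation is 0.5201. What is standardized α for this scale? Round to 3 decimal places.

α = 0.916

Standardized α = k·r̄ / (1 + (k−1)·r̄) = 10 × 0.5201 / (1 + 9 × 0.5201)
  = 5.2010 / 5.6809 = 0.916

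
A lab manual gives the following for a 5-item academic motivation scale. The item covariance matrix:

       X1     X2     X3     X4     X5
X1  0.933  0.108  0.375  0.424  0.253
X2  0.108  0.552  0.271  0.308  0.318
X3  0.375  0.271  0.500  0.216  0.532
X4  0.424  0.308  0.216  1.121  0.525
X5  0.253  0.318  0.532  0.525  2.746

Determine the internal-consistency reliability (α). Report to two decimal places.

α = 0.67

sum of item variances = 0.933 + 0.552 + 0.500 + 1.121 + 2.746 = 5.852
Σ_{i<j} σ_ij = 3.330
total variance = 5.852 + 2 × 3.330 = 12.512
α = (k/(k−1))·(1 − sum of item variances/total variance) = (5/4)·(1 − 5.852/12.512) = 0.67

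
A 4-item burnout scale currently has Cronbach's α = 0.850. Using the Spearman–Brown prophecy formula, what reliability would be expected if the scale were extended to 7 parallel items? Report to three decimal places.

Length factor m = 7/4 = 1.7500
α' = m·α / (1 + (m−1)·α)
   = 7/4 × 0.850 / (1 + (7/4 − 1) × 0.850)
   = 1.4875 / 1.6375 = 0.908

predicted reliability = 0.908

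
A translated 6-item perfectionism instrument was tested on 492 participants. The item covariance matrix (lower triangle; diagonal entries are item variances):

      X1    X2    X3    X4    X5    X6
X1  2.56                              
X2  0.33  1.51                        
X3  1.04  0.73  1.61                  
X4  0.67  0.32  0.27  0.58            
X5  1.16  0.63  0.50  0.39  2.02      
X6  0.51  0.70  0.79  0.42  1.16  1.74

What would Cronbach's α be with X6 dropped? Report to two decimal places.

Remaining items: X1, X2, X3, X4, X5 (k = 5).
sum of item variances = 2.56 + 1.51 + 1.61 + 0.58 + 2.02 = 8.28
σ²_total = 8.28 + 2 × 6.04 = 20.36
α (item deleted) = (5/4)·(1 − 8.28/20.36) = 0.74

Cronbach's α = 0.74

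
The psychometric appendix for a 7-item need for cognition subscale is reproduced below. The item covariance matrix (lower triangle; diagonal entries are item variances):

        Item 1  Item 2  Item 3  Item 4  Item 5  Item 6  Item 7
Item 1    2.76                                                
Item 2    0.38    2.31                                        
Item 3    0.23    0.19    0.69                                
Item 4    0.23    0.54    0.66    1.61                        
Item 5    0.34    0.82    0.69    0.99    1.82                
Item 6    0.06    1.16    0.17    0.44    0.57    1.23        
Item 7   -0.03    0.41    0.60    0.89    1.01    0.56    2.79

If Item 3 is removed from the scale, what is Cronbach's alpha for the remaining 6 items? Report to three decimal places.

Remaining items: Item 1, Item 2, Item 4, Item 5, Item 6, Item 7 (k = 6).
sum of item variances = 2.76 + 2.31 + 1.61 + 1.82 + 1.23 + 2.79 = 12.52
total variance = 12.52 + 2 × 8.37 = 29.26
α (item deleted) = (6/5)·(1 − 12.52/29.26) = 0.687

Cronbach's alpha = 0.687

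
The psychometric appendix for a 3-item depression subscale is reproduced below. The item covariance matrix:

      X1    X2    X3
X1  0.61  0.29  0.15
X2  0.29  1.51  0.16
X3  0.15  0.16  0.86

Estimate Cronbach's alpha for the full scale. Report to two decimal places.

α = 0.43

sum of item variances = 0.61 + 1.51 + 0.86 = 2.98
Sum of the distinct covariances = 0.60
σ²_T = 2.98 + 2 × 0.60 = 4.18
α = (k/(k−1))·(1 − sum of item variances/σ²_T) = (3/2)·(1 − 2.98/4.18) = 0.43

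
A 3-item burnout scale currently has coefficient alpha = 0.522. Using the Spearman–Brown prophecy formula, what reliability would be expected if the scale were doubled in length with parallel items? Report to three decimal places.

predicted reliability = 0.686

Length factor m = 2
α' = m·α / (1 + (m−1)·α)
   = 2 × 0.522 / (1 + (2 − 1) × 0.522)
   = 1.0440 / 1.5220 = 0.686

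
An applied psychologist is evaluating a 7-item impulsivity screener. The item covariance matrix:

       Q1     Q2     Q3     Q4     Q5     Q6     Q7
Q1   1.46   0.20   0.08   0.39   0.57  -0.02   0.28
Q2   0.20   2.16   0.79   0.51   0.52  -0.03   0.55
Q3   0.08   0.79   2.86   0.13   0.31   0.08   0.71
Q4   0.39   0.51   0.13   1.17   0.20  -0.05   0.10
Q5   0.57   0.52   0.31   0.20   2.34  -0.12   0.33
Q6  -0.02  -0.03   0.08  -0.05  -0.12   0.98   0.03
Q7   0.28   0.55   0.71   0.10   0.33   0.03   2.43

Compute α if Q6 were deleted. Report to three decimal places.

α = 0.573

Remaining items: Q1, Q2, Q3, Q4, Q5, Q7 (k = 6).
ΣVar(i) = 1.46 + 2.16 + 2.86 + 1.17 + 2.34 + 2.43 = 12.42
σ²_T = 12.42 + 2 × 5.67 = 23.76
α (item deleted) = (6/5)·(1 − 12.42/23.76) = 0.573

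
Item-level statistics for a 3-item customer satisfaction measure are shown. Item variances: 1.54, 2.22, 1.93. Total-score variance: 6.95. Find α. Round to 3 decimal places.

α = 0.272

sum of item variances = 1.54 + 2.22 + 1.93 = 5.69
α = (k/(k−1))·(1 − sum of item variances/total variance) = (3/2)·(1 − 5.69/6.95) = 0.272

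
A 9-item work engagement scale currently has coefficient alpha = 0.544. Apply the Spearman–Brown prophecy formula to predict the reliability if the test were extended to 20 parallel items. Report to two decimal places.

predicted reliability = 0.73

Length factor m = 20/9 = 2.2222
α' = m·α / (1 + (m−1)·α)
   = 20/9 × 0.544 / (1 + (20/9 − 1) × 0.544)
   = 1.2089 / 1.6649 = 0.73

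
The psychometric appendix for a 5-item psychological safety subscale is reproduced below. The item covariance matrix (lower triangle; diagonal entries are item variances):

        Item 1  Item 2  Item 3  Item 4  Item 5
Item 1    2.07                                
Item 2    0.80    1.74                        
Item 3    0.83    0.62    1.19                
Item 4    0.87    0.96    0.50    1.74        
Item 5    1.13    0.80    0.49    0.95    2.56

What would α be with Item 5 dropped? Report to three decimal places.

Remaining items: Item 1, Item 2, Item 3, Item 4 (k = 4).
ΣVar(i) = 2.07 + 1.74 + 1.19 + 1.74 = 6.74
Var(T) = 6.74 + 2 × 4.58 = 15.90
α (item deleted) = (4/3)·(1 − 6.74/15.90) = 0.768

α = 0.768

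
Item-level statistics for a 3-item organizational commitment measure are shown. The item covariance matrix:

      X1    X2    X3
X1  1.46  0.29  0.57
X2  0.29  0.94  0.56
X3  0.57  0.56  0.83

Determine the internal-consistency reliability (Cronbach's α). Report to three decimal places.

Σσ²ᵢ = 1.46 + 0.94 + 0.83 = 3.23
Sum of the distinct covariances = 1.42
Var(T) = 3.23 + 2 × 1.42 = 6.07
α = (k/(k−1))·(1 − Σσ²ᵢ/Var(T)) = (3/2)·(1 − 3.23/6.07) = 0.702

α = 0.702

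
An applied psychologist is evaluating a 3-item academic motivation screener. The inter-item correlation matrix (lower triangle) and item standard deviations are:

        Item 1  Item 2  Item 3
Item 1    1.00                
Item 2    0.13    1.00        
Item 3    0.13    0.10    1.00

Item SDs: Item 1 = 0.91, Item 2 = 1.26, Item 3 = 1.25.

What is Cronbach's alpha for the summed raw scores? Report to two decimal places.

Σσ²ᵢ = 0.91² + 1.26² + 1.25² = 3.9782
Covariances σ_ij = r_ij · s_i · s_j:
  σ(Item 1,Item 2) = 0.13 × 0.91 × 1.26 = 0.1491
  σ(Item 1,Item 3) = 0.13 × 0.91 × 1.25 = 0.1479
  σ(Item 2,Item 3) = 0.10 × 1.26 × 1.25 = 0.1575
σ²_T = Σσ²ᵢ + 2·Σσ_ij = 3.9782 + 2 × 0.4545 = 4.8872
α = (3/2)·(1 − 3.9782/4.8872) = 0.28

α = 0.28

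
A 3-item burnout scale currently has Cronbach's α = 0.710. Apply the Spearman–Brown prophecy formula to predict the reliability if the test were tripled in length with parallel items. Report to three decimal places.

predicted reliability = 0.880

Length factor m = 3
α' = m·α / (1 + (m−1)·α)
   = 3 × 0.710 / (1 + (3 − 1) × 0.710)
   = 2.1300 / 2.4200 = 0.880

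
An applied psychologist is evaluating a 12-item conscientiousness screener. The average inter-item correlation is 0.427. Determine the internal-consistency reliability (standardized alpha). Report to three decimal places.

Standardized α = k·r̄ / (1 + (k−1)·r̄) = 12 × 0.427 / (1 + 11 × 0.427)
  = 5.1240 / 5.6970 = 0.899

standardized alpha = 0.899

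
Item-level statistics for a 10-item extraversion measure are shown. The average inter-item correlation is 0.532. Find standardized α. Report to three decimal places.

Standardized α = k·r̄ / (1 + (k−1)·r̄) = 10 × 0.532 / (1 + 9 × 0.532)
  = 5.3200 / 5.7880 = 0.919

α = 0.919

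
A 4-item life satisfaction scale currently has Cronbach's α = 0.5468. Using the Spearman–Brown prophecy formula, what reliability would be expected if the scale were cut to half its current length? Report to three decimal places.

Length factor m = 1/2
α' = m·α / (1 − (1−m)·α)
   = 1/2 × 0.5468 / (1 − (1 − 1/2) × 0.5468)
   = 0.2734 / 0.7266 = 0.376

predicted reliability = 0.376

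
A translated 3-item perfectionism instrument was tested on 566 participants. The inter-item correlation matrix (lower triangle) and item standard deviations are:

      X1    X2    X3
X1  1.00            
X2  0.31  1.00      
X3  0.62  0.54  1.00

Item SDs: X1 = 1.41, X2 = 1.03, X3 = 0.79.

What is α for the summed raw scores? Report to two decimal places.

α = 0.69

Σσ²ᵢ = 1.41² + 1.03² + 0.79² = 3.6731
Covariances σ_ij = r_ij · s_i · s_j:
  σ(X1,X2) = 0.31 × 1.41 × 1.03 = 0.4502
  σ(X1,X3) = 0.62 × 1.41 × 0.79 = 0.6906
  σ(X2,X3) = 0.54 × 1.03 × 0.79 = 0.4394
σ²_T = Σσ²ᵢ + 2·Σσ_ij = 3.6731 + 2 × 1.5802 = 6.8335
α = (3/2)·(1 − 3.6731/6.8335) = 0.69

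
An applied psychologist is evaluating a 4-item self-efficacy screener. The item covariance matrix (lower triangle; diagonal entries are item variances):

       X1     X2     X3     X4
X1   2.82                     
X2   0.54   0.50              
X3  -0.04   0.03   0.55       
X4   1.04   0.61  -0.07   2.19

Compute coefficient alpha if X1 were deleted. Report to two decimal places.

Remaining items: X2, X3, X4 (k = 3).
sum of item variances = 0.50 + 0.55 + 2.19 = 3.24
σ²_total = 3.24 + 2 × 0.57 = 4.38
α (item deleted) = (3/2)·(1 − 3.24/4.38) = 0.39

α = 0.39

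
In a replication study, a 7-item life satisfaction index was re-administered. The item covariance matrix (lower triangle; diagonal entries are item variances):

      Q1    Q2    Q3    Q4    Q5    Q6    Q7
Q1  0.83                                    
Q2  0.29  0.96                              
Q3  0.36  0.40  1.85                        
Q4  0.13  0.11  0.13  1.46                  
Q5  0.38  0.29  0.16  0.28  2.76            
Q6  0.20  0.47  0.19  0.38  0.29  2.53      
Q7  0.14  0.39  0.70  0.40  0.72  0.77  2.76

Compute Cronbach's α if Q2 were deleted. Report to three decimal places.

Remaining items: Q1, Q3, Q4, Q5, Q6, Q7 (k = 6).
Σσᵢ² = 0.83 + 1.85 + 1.46 + 2.76 + 2.53 + 2.76 = 12.19
Var(T) = 12.19 + 2 × 5.23 = 22.65
α (item deleted) = (6/5)·(1 − 12.19/22.65) = 0.554

Cronbach's α = 0.554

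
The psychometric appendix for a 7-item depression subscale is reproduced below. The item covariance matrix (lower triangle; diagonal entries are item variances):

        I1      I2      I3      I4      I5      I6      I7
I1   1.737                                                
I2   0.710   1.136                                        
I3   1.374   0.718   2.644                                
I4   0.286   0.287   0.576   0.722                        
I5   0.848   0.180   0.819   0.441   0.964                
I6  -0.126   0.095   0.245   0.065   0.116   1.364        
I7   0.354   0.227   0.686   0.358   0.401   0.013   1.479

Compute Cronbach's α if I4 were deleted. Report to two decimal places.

Cronbach's α = 0.71

Remaining items: I1, I2, I3, I5, I6, I7 (k = 6).
Σσ²ᵢ = 1.737 + 1.136 + 2.644 + 0.964 + 1.364 + 1.479 = 9.324
Var(T) = 9.324 + 2 × 6.660 = 22.644
α (item deleted) = (6/5)·(1 − 9.324/22.644) = 0.71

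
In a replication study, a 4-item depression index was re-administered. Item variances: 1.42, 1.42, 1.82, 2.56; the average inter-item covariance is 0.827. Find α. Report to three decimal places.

α = 0.772

sum of item variances = 1.42 + 1.42 + 1.82 + 2.56 = 7.22
Sum of the 6 distinct covariances = 6 × 0.827 = 4.962
total variance = sum of item variances + 2·Σcov = 7.22 + 2 × 4.962 = 17.144
α = (4/3)·(1 − 7.22/17.144) = 0.772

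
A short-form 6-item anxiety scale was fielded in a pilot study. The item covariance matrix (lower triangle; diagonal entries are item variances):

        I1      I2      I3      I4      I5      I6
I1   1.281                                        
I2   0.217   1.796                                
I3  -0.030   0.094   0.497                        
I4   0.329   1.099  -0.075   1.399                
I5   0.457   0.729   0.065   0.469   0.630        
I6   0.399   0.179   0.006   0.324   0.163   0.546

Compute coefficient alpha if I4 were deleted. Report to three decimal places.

Remaining items: I1, I2, I3, I5, I6 (k = 5).
Σσ²ᵢ = 1.281 + 1.796 + 0.497 + 0.630 + 0.546 = 4.750
σ²_T = 4.750 + 2 × 2.279 = 9.308
α (item deleted) = (5/4)·(1 − 4.750/9.308) = 0.612

coefficient alpha = 0.612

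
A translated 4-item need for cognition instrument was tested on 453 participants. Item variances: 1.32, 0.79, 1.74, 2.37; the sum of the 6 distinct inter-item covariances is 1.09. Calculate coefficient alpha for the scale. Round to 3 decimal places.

Σσᵢ² = 1.32 + 0.79 + 1.74 + 2.37 = 6.22
Sum of distinct covariances = 1.09
total variance = Σσᵢ² + 2·Σcov = 6.22 + 2 × 1.09 = 8.40
α = (4/3)·(1 − 6.22/8.40) = 0.346

α = 0.346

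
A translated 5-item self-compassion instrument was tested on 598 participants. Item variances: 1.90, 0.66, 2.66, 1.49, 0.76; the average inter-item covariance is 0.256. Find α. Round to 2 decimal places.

ΣVar(i) = 1.90 + 0.66 + 2.66 + 1.49 + 0.76 = 7.47
Sum of the 10 distinct covariances = 10 × 0.256 = 2.560
Var(T) = ΣVar(i) + 2·Σcov = 7.47 + 2 × 2.560 = 12.590
α = (5/4)·(1 − 7.47/12.590) = 0.51

α = 0.51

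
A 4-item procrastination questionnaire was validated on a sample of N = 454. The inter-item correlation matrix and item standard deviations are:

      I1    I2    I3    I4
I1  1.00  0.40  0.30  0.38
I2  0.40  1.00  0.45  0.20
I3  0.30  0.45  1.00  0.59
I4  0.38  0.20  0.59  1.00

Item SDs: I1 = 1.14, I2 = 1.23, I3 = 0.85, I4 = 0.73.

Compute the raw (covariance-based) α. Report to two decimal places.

α = 0.69

Σσ²ᵢ = 1.14² + 1.23² + 0.85² + 0.73² = 4.0679
Covariances σ_ij = r_ij · s_i · s_j:
  σ(I1,I2) = 0.40 × 1.14 × 1.23 = 0.5609
  σ(I1,I3) = 0.30 × 1.14 × 0.85 = 0.2907
  σ(I1,I4) = 0.38 × 1.14 × 0.73 = 0.3162
  σ(I2,I3) = 0.45 × 1.23 × 0.85 = 0.4705
  σ(I2,I4) = 0.20 × 1.23 × 0.73 = 0.1796
  σ(I3,I4) = 0.59 × 0.85 × 0.73 = 0.3661
σ²_T = Σσ²ᵢ + 2·Σσ_ij = 4.0679 + 2 × 2.1840 = 8.4359
α = (4/3)·(1 − 4.0679/8.4359) = 0.69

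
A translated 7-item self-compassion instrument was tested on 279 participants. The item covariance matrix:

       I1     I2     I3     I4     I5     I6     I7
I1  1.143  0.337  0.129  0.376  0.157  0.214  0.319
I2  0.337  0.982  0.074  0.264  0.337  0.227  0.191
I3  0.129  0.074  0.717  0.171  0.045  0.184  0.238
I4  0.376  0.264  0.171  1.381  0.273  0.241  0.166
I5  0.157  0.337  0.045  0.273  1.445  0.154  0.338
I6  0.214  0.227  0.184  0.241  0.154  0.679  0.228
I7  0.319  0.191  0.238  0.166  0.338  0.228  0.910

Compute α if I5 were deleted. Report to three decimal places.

α = 0.643

Remaining items: I1, I2, I3, I4, I6, I7 (k = 6).
ΣVar(i) = 1.143 + 0.982 + 0.717 + 1.381 + 0.679 + 0.910 = 5.812
σ²_T = 5.812 + 2 × 3.359 = 12.530
α (item deleted) = (6/5)·(1 − 5.812/12.530) = 0.643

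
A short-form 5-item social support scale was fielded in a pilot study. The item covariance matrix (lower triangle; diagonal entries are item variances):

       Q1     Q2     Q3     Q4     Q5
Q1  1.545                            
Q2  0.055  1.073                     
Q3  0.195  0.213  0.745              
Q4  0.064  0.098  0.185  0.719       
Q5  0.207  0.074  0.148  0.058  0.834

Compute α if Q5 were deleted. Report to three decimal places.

α = 0.379

Remaining items: Q1, Q2, Q3, Q4 (k = 4).
Σσᵢ² = 1.545 + 1.073 + 0.745 + 0.719 = 4.082
σ²_T = 4.082 + 2 × 0.810 = 5.702
α (item deleted) = (4/3)·(1 − 4.082/5.702) = 0.379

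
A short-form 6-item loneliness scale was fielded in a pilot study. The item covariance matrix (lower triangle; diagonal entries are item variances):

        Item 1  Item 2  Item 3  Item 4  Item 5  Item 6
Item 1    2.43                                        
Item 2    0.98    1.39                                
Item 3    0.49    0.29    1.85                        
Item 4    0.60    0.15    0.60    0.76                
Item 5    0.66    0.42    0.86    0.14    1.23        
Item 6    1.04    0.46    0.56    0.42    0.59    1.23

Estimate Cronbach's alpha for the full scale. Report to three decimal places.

sum of item variances = 2.43 + 1.39 + 1.85 + 0.76 + 1.23 + 1.23 = 8.89
Sum of the distinct covariances = 8.26
σ²_T = 8.89 + 2 × 8.26 = 25.41
α = (k/(k−1))·(1 − sum of item variances/σ²_T) = (6/5)·(1 − 8.89/25.41) = 0.780

Cronbach's alpha = 0.780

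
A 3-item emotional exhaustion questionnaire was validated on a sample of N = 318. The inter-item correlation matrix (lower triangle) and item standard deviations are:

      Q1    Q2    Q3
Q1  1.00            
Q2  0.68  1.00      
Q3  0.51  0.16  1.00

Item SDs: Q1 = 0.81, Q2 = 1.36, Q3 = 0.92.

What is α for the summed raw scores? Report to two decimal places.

α = 0.66

Σσ²ᵢ = 0.81² + 1.36² + 0.92² = 3.3521
Covariances σ_ij = r_ij · s_i · s_j:
  σ(Q1,Q2) = 0.68 × 0.81 × 1.36 = 0.7491
  σ(Q1,Q3) = 0.51 × 0.81 × 0.92 = 0.3801
  σ(Q2,Q3) = 0.16 × 1.36 × 0.92 = 0.2002
σ²_T = Σσ²ᵢ + 2·Σσ_ij = 3.3521 + 2 × 1.3294 = 6.0109
α = (3/2)·(1 − 3.3521/6.0109) = 0.66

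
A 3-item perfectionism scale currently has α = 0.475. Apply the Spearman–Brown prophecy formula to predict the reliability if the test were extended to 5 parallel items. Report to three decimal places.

Length factor m = 5/3 = 1.6667
α' = m·α / (1 + (m−1)·α)
   = 5/3 × 0.475 / (1 + (5/3 − 1) × 0.475)
   = 0.7917 / 1.3167 = 0.601

predicted reliability = 0.601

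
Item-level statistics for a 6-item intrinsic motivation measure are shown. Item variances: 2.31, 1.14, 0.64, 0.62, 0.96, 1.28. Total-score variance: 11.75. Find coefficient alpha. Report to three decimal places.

sum of item variances = 2.31 + 1.14 + 0.64 + 0.62 + 0.96 + 1.28 = 6.95
α = (k/(k−1))·(1 − sum of item variances/total variance) = (6/5)·(1 − 6.95/11.75) = 0.490

α = 0.490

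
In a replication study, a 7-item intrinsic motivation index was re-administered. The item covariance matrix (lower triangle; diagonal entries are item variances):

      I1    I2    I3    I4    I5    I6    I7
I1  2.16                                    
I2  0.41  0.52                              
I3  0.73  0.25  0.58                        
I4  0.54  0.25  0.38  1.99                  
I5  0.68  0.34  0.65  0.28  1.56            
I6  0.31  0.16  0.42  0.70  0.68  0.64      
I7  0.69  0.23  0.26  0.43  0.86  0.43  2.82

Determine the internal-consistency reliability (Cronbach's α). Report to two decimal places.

α = 0.76

sum of item variances = 2.16 + 0.52 + 0.58 + 1.99 + 1.56 + 0.64 + 2.82 = 10.27
Sum of the distinct covariances = 9.68
Var(T) = 10.27 + 2 × 9.68 = 29.63
α = (k/(k−1))·(1 − sum of item variances/Var(T)) = (7/6)·(1 − 10.27/29.63) = 0.76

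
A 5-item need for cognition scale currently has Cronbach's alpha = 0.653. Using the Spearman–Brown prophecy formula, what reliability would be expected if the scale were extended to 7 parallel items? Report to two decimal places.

Length factor m = 7/5 = 1.4000
α' = m·α / (1 + (m−1)·α)
   = 7/5 × 0.653 / (1 + (7/5 − 1) × 0.653)
   = 0.9142 / 1.2612 = 0.72

predicted reliability = 0.72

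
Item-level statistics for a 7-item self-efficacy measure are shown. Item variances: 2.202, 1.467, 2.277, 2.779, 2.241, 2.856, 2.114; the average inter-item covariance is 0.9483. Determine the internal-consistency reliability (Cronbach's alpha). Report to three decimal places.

α = 0.833

ΣVar(i) = 2.202 + 1.467 + 2.277 + 2.779 + 2.241 + 2.856 + 2.114 = 15.936
Sum of the 21 distinct covariances = 21 × 0.9483 = 19.9143
total variance = ΣVar(i) + 2·Σcov = 15.936 + 2 × 19.9143 = 55.7646
α = (7/6)·(1 − 15.936/55.7646) = 0.833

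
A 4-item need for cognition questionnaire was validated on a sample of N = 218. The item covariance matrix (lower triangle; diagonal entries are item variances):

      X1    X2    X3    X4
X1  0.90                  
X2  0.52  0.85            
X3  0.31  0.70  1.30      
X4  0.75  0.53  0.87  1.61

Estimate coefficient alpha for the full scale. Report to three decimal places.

Σσ²ᵢ = 0.90 + 0.85 + 1.30 + 1.61 = 4.66
Sum of off-diagonal covariances = 3.68
σ²_total = 4.66 + 2 × 3.68 = 12.02
α = (k/(k−1))·(1 − Σσ²ᵢ/σ²_total) = (4/3)·(1 − 4.66/12.02) = 0.816

coefficient alpha = 0.816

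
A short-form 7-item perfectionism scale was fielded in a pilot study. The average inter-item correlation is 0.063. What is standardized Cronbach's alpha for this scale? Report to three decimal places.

standardized Cronbach's alpha = 0.320

Standardized α = k·r̄ / (1 + (k−1)·r̄) = 7 × 0.063 / (1 + 6 × 0.063)
  = 0.4410 / 1.3780 = 0.320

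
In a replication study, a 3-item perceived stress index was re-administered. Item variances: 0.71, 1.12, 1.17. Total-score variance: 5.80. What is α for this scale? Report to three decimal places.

α = 0.724

ΣVar(i) = 0.71 + 1.12 + 1.17 = 3.00
α = (k/(k−1))·(1 − ΣVar(i)/total variance) = (3/2)·(1 − 3.00/5.80) = 0.724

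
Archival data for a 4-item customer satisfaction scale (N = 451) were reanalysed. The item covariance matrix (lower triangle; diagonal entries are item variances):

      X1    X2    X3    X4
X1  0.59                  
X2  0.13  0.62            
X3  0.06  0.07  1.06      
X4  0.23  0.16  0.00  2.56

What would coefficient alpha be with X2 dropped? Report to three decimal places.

Remaining items: X1, X3, X4 (k = 3).
ΣVar(i) = 0.59 + 1.06 + 2.56 = 4.21
σ²_total = 4.21 + 2 × 0.29 = 4.79
α (item deleted) = (3/2)·(1 − 4.21/4.79) = 0.182

α = 0.182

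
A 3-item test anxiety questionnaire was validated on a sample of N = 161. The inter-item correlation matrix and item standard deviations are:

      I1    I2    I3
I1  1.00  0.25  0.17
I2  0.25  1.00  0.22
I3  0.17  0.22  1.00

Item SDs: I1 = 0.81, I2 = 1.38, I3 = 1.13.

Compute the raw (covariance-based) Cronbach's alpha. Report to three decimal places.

Σσ²ᵢ = 0.81² + 1.38² + 1.13² = 3.8374
Covariances σ_ij = r_ij · s_i · s_j:
  σ(I1,I2) = 0.25 × 0.81 × 1.38 = 0.2794
  σ(I1,I3) = 0.17 × 0.81 × 1.13 = 0.1556
  σ(I2,I3) = 0.22 × 1.38 × 1.13 = 0.3431
σ²_T = Σσ²ᵢ + 2·Σσ_ij = 3.8374 + 2 × 0.7781 = 5.3936
α = (3/2)·(1 − 3.8374/5.3936) = 0.433

α = 0.433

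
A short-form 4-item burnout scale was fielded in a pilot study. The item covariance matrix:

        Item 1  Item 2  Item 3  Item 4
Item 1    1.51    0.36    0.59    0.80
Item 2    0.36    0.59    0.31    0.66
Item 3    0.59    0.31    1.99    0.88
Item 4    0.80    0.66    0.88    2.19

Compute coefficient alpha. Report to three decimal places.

Σσ²ᵢ = 1.51 + 0.59 + 1.99 + 2.19 = 6.28
Sum of off-diagonal covariances = 3.60
σ²_T = 6.28 + 2 × 3.60 = 13.48
α = (k/(k−1))·(1 − Σσ²ᵢ/σ²_T) = (4/3)·(1 − 6.28/13.48) = 0.712

α = 0.712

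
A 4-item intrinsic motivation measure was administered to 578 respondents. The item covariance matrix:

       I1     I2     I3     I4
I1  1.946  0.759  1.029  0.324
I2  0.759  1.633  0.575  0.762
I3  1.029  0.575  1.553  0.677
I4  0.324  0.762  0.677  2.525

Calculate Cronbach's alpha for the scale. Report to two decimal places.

sum of item variances = 1.946 + 1.633 + 1.553 + 2.525 = 7.657
Σ_{i<j} σ_ij = 4.126
Var(T) = 7.657 + 2 × 4.126 = 15.909
α = (k/(k−1))·(1 − sum of item variances/Var(T)) = (4/3)·(1 − 7.657/15.909) = 0.69

α = 0.69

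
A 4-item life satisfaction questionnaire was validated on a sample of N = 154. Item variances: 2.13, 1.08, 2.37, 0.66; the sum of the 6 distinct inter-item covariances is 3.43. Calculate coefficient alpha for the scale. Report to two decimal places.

Σσ²ᵢ = 2.13 + 1.08 + 2.37 + 0.66 = 6.24
Sum of distinct covariances = 3.43
σ²_T = Σσ²ᵢ + 2·Σcov = 6.24 + 2 × 3.43 = 13.10
α = (4/3)·(1 − 6.24/13.10) = 0.70

coefficient alpha = 0.70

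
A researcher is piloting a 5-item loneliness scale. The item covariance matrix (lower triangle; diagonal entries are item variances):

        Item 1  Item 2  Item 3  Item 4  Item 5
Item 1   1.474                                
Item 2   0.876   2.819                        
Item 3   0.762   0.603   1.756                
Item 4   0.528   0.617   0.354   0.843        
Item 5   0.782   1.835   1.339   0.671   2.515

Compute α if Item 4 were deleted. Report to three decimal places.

α = 0.788

Remaining items: Item 1, Item 2, Item 3, Item 5 (k = 4).
sum of item variances = 1.474 + 2.819 + 1.756 + 2.515 = 8.564
σ²_total = 8.564 + 2 × 6.197 = 20.958
α (item deleted) = (4/3)·(1 − 8.564/20.958) = 0.788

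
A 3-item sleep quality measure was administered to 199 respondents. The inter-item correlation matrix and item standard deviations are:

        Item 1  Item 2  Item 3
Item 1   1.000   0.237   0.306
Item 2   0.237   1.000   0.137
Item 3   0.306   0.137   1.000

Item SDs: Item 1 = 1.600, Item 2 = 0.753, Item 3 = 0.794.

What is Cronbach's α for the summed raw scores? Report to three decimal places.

Σσ²ᵢ = 1.600² + 0.753² + 0.794² = 3.7574
Covariances σ_ij = r_ij · s_i · s_j:
  σ(Item 1,Item 2) = 0.237 × 1.600 × 0.753 = 0.2855
  σ(Item 1,Item 3) = 0.306 × 1.600 × 0.794 = 0.3887
  σ(Item 2,Item 3) = 0.137 × 0.753 × 0.794 = 0.0819
σ²_T = Σσ²ᵢ + 2·Σσ_ij = 3.7574 + 2 × 0.7561 = 5.2696
α = (3/2)·(1 − 3.7574/5.2696) = 0.430

Cronbach's α = 0.430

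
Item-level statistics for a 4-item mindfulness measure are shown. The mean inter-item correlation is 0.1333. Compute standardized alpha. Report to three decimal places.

Standardized α = k·r̄ / (1 + (k−1)·r̄) = 4 × 0.1333 / (1 + 3 × 0.1333)
  = 0.5332 / 1.3999 = 0.381

standardized alpha = 0.381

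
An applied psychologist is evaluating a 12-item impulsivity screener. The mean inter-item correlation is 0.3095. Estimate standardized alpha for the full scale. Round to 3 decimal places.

α = 0.843

Standardized α = k·r̄ / (1 + (k−1)·r̄) = 12 × 0.3095 / (1 + 11 × 0.3095)
  = 3.7140 / 4.4045 = 0.843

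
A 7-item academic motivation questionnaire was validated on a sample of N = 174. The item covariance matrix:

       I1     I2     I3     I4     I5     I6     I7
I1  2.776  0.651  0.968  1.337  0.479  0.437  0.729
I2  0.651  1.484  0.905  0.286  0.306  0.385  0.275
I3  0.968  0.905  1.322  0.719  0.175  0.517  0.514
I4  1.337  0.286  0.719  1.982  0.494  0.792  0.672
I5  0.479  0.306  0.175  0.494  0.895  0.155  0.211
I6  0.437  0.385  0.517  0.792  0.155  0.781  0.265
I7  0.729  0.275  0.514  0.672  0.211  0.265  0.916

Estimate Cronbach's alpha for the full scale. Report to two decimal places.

Cronbach's alpha = 0.80

Σσᵢ² = 2.776 + 1.484 + 1.322 + 1.982 + 0.895 + 0.781 + 0.916 = 10.156
Sum of off-diagonal covariances = 11.272
σ²_T = 10.156 + 2 × 11.272 = 32.700
α = (k/(k−1))·(1 − Σσᵢ²/σ²_T) = (7/6)·(1 − 10.156/32.700) = 0.80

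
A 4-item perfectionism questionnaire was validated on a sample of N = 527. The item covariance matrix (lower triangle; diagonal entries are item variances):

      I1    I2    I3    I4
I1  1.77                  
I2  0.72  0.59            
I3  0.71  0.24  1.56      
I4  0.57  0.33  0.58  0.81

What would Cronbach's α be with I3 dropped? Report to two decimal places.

α = 0.76

Remaining items: I1, I2, I4 (k = 3).
Σσᵢ² = 1.77 + 0.59 + 0.81 = 3.17
σ²_total = 3.17 + 2 × 1.62 = 6.41
α (item deleted) = (3/2)·(1 − 3.17/6.41) = 0.76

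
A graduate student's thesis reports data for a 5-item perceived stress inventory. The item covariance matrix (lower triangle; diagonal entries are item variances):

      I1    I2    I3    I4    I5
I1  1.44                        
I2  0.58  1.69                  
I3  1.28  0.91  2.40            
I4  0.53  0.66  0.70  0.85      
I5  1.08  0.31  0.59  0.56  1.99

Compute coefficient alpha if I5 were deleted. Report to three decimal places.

Remaining items: I1, I2, I3, I4 (k = 4).
Σσ²ᵢ = 1.44 + 1.69 + 2.40 + 0.85 = 6.38
Var(T) = 6.38 + 2 × 4.66 = 15.70
α (item deleted) = (4/3)·(1 − 6.38/15.70) = 0.792

α = 0.792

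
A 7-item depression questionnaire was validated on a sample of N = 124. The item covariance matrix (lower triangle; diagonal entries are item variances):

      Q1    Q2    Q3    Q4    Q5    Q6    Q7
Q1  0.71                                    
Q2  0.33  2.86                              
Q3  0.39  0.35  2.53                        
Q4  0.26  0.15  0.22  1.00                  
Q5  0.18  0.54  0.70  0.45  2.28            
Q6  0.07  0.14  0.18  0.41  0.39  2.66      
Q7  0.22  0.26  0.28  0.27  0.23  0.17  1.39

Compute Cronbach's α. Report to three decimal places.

Cronbach's α = 0.560

Σσ²ᵢ = 0.71 + 2.86 + 2.53 + 1.00 + 2.28 + 2.66 + 1.39 = 13.43
Σ_{i<j} σ_ij = 6.19
Var(T) = 13.43 + 2 × 6.19 = 25.81
α = (k/(k−1))·(1 − Σσ²ᵢ/Var(T)) = (7/6)·(1 − 13.43/25.81) = 0.560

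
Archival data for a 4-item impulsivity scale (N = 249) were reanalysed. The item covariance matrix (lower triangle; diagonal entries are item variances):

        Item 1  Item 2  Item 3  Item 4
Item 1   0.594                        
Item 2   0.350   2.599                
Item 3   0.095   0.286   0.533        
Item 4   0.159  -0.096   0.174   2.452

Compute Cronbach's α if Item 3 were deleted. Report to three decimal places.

Remaining items: Item 1, Item 2, Item 4 (k = 3).
Σσᵢ² = 0.594 + 2.599 + 2.452 = 5.645
σ²_total = 5.645 + 2 × 0.413 = 6.471
α (item deleted) = (3/2)·(1 − 5.645/6.471) = 0.191

Cronbach's α = 0.191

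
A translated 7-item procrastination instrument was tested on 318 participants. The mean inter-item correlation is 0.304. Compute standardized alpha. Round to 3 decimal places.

Standardized α = k·r̄ / (1 + (k−1)·r̄) = 7 × 0.304 / (1 + 6 × 0.304)
  = 2.1280 / 2.8240 = 0.754

α = 0.754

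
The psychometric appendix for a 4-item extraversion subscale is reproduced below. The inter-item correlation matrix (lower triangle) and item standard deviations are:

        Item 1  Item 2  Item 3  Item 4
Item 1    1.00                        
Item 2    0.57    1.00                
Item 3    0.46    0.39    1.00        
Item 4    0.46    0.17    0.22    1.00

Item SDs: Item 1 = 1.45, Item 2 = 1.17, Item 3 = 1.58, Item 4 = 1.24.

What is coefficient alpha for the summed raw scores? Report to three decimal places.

α = 0.708

Σσ²ᵢ = 1.45² + 1.17² + 1.58² + 1.24² = 7.5054
Covariances σ_ij = r_ij · s_i · s_j:
  σ(Item 1,Item 2) = 0.57 × 1.45 × 1.17 = 0.9670
  σ(Item 1,Item 3) = 0.46 × 1.45 × 1.58 = 1.0539
  σ(Item 1,Item 4) = 0.46 × 1.45 × 1.24 = 0.8271
  σ(Item 2,Item 3) = 0.39 × 1.17 × 1.58 = 0.7210
  σ(Item 2,Item 4) = 0.17 × 1.17 × 1.24 = 0.2466
  σ(Item 3,Item 4) = 0.22 × 1.58 × 1.24 = 0.4310
σ²_T = Σσ²ᵢ + 2·Σσ_ij = 7.5054 + 2 × 4.2466 = 15.9986
α = (4/3)·(1 − 7.5054/15.9986) = 0.708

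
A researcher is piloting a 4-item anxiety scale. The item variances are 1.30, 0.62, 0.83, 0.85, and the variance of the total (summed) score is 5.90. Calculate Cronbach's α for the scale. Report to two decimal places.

sum of item variances = 1.30 + 0.62 + 0.83 + 0.85 = 3.60
α = (k/(k−1))·(1 − sum of item variances/Var(T)) = (4/3)·(1 − 3.60/5.90) = 0.52

α = 0.52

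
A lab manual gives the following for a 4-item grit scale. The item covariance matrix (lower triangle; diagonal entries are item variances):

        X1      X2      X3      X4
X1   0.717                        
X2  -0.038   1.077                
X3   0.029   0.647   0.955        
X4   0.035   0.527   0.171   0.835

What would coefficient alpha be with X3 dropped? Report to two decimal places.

α = 0.43

Remaining items: X1, X2, X4 (k = 3).
Σσ²ᵢ = 0.717 + 1.077 + 0.835 = 2.629
σ²_T = 2.629 + 2 × 0.524 = 3.677
α (item deleted) = (3/2)·(1 − 2.629/3.677) = 0.43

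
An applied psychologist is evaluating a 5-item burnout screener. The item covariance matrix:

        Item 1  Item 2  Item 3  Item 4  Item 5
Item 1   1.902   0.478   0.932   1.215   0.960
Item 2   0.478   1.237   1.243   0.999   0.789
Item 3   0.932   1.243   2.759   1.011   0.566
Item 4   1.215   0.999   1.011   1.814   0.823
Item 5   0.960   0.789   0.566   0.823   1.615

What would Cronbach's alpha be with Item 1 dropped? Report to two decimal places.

Remaining items: Item 2, Item 3, Item 4, Item 5 (k = 4).
sum of item variances = 1.237 + 2.759 + 1.814 + 1.615 = 7.425
total variance = 7.425 + 2 × 5.431 = 18.287
α (item deleted) = (4/3)·(1 − 7.425/18.287) = 0.79

α = 0.79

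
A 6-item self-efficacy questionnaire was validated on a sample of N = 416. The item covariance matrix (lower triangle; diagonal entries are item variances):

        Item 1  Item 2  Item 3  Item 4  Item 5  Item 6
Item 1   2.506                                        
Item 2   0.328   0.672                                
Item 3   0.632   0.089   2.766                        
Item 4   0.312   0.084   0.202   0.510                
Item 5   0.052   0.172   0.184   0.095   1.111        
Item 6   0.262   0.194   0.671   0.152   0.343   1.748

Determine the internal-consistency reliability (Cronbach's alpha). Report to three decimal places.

α = 0.537

sum of item variances = 2.506 + 0.672 + 2.766 + 0.510 + 1.111 + 1.748 = 9.313
Sum of off-diagonal covariances = 3.772
total variance = 9.313 + 2 × 3.772 = 16.857
α = (k/(k−1))·(1 − sum of item variances/total variance) = (6/5)·(1 − 9.313/16.857) = 0.537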